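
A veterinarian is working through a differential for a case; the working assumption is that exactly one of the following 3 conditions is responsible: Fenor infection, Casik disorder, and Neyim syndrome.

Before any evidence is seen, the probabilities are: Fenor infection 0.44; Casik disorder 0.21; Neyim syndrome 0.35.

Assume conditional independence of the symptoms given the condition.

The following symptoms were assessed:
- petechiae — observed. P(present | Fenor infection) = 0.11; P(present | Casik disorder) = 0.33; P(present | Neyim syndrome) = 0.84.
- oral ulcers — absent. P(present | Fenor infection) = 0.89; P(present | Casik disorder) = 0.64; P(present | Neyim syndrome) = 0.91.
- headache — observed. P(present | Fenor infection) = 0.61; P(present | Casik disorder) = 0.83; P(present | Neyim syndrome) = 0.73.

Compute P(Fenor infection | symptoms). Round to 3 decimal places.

0.075

Multiply each prior by the joint likelihood of the symptom pattern (using 1 − P(present | H) for each absent symptom):
  Fenor infection: 0.44 × 0.11 × (1 − 0.89) × 0.61 = 0.0032476
  Casik disorder: 0.21 × 0.33 × (1 − 0.64) × 0.83 = 0.020707
  Neyim syndrome: 0.35 × 0.84 × (1 − 0.91) × 0.73 = 0.019316
The unnormalized weights sum to 0.04327.
P(Fenor infection | evidence) = 0.0032476 / 0.04327 ≈ 0.075.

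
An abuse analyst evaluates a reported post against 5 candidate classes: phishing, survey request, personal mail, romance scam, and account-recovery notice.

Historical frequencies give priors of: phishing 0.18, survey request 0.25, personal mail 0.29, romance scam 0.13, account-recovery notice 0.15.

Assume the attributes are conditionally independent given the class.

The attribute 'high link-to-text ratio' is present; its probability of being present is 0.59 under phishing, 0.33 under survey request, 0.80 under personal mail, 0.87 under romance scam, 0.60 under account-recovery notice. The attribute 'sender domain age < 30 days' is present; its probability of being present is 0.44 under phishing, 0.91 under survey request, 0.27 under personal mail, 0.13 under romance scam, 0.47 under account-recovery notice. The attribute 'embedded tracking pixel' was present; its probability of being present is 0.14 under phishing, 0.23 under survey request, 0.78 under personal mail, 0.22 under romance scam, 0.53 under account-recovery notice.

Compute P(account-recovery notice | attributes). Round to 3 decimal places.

0.228

Multiply each prior by the joint likelihood of the attribute pattern:
  phishing: 0.18 × 0.59 × 0.44 × 0.14 = 0.0065419
  survey request: 0.25 × 0.33 × 0.91 × 0.23 = 0.017267
  personal mail: 0.29 × 0.80 × 0.27 × 0.78 = 0.048859
  romance scam: 0.13 × 0.87 × 0.13 × 0.22 = 0.0032347
  account-recovery notice: 0.15 × 0.60 × 0.47 × 0.53 = 0.022419
Marginal likelihood of the evidence = 0.098322.
P(account-recovery notice | evidence) = 0.022419 / 0.098322 ≈ 0.228.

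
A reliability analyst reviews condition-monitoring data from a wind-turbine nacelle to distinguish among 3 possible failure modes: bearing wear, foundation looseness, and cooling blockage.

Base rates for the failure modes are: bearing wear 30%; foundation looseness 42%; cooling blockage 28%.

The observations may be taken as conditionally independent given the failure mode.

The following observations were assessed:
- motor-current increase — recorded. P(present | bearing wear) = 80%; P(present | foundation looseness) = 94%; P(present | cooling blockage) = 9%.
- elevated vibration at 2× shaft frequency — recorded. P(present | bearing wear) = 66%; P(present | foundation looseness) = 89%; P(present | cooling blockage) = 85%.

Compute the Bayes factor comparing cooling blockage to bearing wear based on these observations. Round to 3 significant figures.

Joint likelihood of the evidence pattern under each hypothesis:
  cooling blockage: 0.09 × 0.85 = 0.0765
  bearing wear: 0.80 × 0.66 = 0.528
Bayes factor = 0.0765 / 0.528 ≈ 0.145

0.145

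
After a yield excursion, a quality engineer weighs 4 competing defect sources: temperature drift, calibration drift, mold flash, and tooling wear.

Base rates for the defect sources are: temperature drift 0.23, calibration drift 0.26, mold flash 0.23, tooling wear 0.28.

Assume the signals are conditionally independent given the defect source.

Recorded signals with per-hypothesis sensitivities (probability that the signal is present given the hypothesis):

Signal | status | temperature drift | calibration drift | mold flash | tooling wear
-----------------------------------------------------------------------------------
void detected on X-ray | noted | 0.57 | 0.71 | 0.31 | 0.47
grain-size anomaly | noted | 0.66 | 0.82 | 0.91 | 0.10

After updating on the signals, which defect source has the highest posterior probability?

By Bayes' rule with conditional independence, the unnormalized weight for each hypothesis is prior × ∏ likelihoods:
  temperature drift: 0.23 × 0.57 × 0.66 = 0.086526
  calibration drift: 0.26 × 0.71 × 0.82 = 0.15137
  mold flash: 0.23 × 0.31 × 0.91 = 0.064883
  tooling wear: 0.28 × 0.47 × 0.10 = 0.01316
The unnormalized weights sum to 0.31594.
P(temperature drift | evidence) ≈ 0.086526 / 0.31594 ≈ 0.274
P(calibration drift | evidence) ≈ 0.15137 / 0.31594 ≈ 0.479
P(mold flash | evidence) ≈ 0.064883 / 0.31594 ≈ 0.205
P(tooling wear | evidence) ≈ 0.01316 / 0.31594 ≈ 0.042
The largest is 0.479, so calibration drift is most probable.

calibration drift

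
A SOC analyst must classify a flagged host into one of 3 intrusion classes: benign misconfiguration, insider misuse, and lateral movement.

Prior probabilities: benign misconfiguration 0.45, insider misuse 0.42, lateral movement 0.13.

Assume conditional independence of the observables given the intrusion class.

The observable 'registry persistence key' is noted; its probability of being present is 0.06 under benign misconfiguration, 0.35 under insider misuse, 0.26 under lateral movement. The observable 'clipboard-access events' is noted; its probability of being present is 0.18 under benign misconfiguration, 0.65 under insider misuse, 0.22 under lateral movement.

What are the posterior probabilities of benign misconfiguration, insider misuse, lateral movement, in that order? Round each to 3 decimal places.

0.045, 0.886, 0.069

For each hypothesis, the unnormalized posterior weight is prior × product of the observable likelihoods:
  benign misconfiguration: 0.45 × 0.06 × 0.18 = 0.00486
  insider misuse: 0.42 × 0.35 × 0.65 = 0.09555
  lateral movement: 0.13 × 0.26 × 0.22 = 0.007436
The unnormalized weights sum to 0.10785.
P(benign misconfiguration | evidence) = 0.00486 / 0.10785 ≈ 0.045
P(insider misuse | evidence) = 0.09555 / 0.10785 ≈ 0.886
P(lateral movement | evidence) = 0.007436 / 0.10785 ≈ 0.069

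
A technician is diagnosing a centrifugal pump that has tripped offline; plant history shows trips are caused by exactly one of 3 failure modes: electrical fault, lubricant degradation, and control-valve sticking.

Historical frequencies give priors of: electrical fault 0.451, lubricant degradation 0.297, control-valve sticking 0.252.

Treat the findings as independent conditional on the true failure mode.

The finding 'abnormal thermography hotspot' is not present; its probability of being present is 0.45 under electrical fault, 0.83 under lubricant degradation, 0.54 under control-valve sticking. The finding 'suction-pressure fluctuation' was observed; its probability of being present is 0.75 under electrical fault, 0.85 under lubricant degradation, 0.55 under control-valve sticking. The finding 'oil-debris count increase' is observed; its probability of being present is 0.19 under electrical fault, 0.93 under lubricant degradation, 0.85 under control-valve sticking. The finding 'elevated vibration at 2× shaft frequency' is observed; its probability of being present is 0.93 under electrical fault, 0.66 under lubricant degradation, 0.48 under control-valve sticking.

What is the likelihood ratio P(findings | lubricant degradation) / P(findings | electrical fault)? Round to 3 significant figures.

1.22

The Bayes factor is the ratio of the joint likelihoods of the evidence pattern under the two hypotheses (using 1 − P(present | H) for each absent finding).
  lubricant degradation: (1 − 0.83) × 0.85 × 0.93 × 0.66 = 0.088694
  electrical fault: (1 − 0.45) × 0.75 × 0.19 × 0.93 = 0.072889
Bayes factor = 0.088694 / 0.072889 ≈ 1.22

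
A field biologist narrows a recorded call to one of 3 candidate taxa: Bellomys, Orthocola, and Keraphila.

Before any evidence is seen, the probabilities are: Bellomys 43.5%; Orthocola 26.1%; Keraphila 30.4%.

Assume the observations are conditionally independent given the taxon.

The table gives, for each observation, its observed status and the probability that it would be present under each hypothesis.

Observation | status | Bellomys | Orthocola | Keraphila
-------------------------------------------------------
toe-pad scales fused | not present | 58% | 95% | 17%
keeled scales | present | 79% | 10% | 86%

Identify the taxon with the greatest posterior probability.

Multiply each prior by the joint likelihood of the evidence pattern (using 1 − P(present | H) for each absent observation):
  Bellomys: 0.435 × (1 − 0.58) × 0.79 = 0.14433
  Orthocola: 0.261 × (1 − 0.95) × 0.10 = 0.001305
  Keraphila: 0.304 × (1 − 0.17) × 0.86 = 0.217
Marginal likelihood of the evidence = 0.36263.
P(Bellomys | evidence) ≈ 0.14433 / 0.36263 ≈ 0.398
P(Orthocola | evidence) ≈ 0.001305 / 0.36263 ≈ 0.004
P(Keraphila | evidence) ≈ 0.217 / 0.36263 ≈ 0.598
The largest is 0.598, so Keraphila is most probable.

Keraphila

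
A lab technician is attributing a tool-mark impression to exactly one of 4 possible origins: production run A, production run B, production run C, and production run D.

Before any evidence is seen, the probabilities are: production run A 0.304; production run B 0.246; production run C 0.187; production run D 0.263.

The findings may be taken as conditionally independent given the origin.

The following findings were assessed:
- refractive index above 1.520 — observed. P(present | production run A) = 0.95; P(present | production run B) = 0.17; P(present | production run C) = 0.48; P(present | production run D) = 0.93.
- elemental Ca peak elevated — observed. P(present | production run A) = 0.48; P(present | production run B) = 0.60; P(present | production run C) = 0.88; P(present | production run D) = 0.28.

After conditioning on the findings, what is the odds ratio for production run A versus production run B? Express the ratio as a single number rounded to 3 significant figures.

Unnormalized posterior weight (prior times the finding likelihoods) for each of the two hypotheses:
  production run A: 0.304 × 0.95 × 0.48 = 0.13862
  production run B: 0.246 × 0.17 × 0.60 = 0.025092
Posterior odds = 0.13862 / 0.025092 ≈ 5.52.

5.52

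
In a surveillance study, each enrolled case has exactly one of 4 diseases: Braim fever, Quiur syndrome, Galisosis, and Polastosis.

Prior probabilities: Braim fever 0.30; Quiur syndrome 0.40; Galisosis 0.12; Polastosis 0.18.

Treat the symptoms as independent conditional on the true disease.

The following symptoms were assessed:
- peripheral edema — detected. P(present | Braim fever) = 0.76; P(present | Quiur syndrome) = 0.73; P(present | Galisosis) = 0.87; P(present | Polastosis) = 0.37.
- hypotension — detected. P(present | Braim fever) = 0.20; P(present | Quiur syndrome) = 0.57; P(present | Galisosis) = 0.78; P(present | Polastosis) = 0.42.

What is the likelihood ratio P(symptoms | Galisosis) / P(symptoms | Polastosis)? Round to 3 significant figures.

4.37

Take the product of per-symptom likelihoods under each hypothesis, then divide.
  Galisosis: 0.87 × 0.78 = 0.6786
  Polastosis: 0.37 × 0.42 = 0.1554
Bayes factor = 0.6786 / 0.1554 ≈ 4.37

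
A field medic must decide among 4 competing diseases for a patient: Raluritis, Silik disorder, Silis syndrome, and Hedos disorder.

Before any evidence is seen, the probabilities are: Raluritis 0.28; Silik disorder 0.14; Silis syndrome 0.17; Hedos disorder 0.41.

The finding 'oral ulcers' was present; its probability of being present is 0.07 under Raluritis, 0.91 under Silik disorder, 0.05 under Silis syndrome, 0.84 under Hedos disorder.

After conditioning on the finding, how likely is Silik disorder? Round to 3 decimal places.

0.255

For each hypothesis, the unnormalized posterior weight is prior × likelihood:
  Raluritis: 0.28 × 0.07 = 0.0196
  Silik disorder: 0.14 × 0.91 = 0.1274
  Silis syndrome: 0.17 × 0.05 = 0.0085
  Hedos disorder: 0.41 × 0.84 = 0.3444
Marginal likelihood of the evidence = 0.4999.
P(Silik disorder | evidence) = 0.1274 / 0.4999 ≈ 0.255.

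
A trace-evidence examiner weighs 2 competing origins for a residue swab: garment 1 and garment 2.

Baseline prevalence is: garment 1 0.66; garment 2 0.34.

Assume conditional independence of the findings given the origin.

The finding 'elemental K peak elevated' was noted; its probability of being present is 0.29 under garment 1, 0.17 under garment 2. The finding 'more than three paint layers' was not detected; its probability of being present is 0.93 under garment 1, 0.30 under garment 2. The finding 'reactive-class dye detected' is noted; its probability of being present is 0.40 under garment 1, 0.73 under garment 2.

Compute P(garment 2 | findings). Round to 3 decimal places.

For each hypothesis, the unnormalized posterior weight is prior × product of the finding likelihoods (using 1 − P(present | H) for each absent finding):
  garment 1: 0.66 × 0.29 × (1 − 0.93) × 0.40 = 0.0053592
  garment 2: 0.34 × 0.17 × (1 − 0.30) × 0.73 = 0.029536
Marginal likelihood of the evidence = 0.034895.
P(garment 2 | evidence) = 0.029536 / 0.034895 ≈ 0.846.

0.846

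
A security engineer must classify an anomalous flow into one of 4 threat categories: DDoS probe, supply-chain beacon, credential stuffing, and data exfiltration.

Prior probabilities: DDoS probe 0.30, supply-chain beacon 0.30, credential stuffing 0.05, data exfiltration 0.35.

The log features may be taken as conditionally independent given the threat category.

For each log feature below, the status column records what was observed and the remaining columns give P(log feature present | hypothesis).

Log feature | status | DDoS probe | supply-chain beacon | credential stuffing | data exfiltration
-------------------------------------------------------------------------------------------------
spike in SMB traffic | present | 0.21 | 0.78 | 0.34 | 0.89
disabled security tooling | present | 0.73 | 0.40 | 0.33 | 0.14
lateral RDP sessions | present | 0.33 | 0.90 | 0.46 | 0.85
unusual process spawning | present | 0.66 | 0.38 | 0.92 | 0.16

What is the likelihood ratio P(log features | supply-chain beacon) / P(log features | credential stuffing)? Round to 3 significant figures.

Joint likelihood of the log feature pattern under each hypothesis:
  supply-chain beacon: 0.78 × 0.40 × 0.90 × 0.38 = 0.1067
  credential stuffing: 0.34 × 0.33 × 0.46 × 0.92 = 0.047483
Bayes factor = 0.1067 / 0.047483 ≈ 2.25

2.25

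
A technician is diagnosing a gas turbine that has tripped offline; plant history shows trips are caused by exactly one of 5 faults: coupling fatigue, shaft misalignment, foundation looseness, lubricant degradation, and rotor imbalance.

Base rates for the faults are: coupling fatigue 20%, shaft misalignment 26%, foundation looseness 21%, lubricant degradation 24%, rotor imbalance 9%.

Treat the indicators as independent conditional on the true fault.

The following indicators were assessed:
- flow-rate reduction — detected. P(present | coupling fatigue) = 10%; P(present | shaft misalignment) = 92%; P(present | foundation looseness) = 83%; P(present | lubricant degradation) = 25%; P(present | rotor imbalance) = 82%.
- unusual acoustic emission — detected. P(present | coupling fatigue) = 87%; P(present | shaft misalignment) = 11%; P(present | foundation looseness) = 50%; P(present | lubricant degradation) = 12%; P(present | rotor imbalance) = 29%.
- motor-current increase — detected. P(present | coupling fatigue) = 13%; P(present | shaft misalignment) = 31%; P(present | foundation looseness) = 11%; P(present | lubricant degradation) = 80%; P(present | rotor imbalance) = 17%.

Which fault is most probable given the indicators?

By Bayes' rule with conditional independence, the unnormalized weight for each hypothesis is prior × ∏ likelihoods:
  coupling fatigue: 0.20 × 0.10 × 0.87 × 0.13 = 0.002262
  shaft misalignment: 0.26 × 0.92 × 0.11 × 0.31 = 0.0081567
  foundation looseness: 0.21 × 0.83 × 0.50 × 0.11 = 0.0095865
  lubricant degradation: 0.24 × 0.25 × 0.12 × 0.80 = 0.00576
  rotor imbalance: 0.09 × 0.82 × 0.29 × 0.17 = 0.0036383
Normalizing constant Z = 0.002262 + 0.0081567 + 0.0095865 + 0.00576 + 0.0036383 = 0.029404.
P(coupling fatigue | evidence) ≈ 0.002262 / 0.029404 ≈ 0.077
P(shaft misalignment | evidence) ≈ 0.0081567 / 0.029404 ≈ 0.277
P(foundation looseness | evidence) ≈ 0.0095865 / 0.029404 ≈ 0.326
P(lubricant degradation | evidence) ≈ 0.00576 / 0.029404 ≈ 0.196
P(rotor imbalance | evidence) ≈ 0.0036383 / 0.029404 ≈ 0.124
The largest is 0.326, so foundation looseness is most probable.

foundation looseness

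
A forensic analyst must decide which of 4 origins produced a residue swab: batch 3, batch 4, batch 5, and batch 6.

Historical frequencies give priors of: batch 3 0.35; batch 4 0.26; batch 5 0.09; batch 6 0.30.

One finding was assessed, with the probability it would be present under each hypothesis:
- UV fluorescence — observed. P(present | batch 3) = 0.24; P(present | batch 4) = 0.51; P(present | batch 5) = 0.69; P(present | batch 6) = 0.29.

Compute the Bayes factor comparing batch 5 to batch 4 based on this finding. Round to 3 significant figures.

Likelihood of this finding under each hypothesis:
  batch 5: 0.69
  batch 4: 0.51
Bayes factor = 0.69 / 0.51 ≈ 1.35

1.35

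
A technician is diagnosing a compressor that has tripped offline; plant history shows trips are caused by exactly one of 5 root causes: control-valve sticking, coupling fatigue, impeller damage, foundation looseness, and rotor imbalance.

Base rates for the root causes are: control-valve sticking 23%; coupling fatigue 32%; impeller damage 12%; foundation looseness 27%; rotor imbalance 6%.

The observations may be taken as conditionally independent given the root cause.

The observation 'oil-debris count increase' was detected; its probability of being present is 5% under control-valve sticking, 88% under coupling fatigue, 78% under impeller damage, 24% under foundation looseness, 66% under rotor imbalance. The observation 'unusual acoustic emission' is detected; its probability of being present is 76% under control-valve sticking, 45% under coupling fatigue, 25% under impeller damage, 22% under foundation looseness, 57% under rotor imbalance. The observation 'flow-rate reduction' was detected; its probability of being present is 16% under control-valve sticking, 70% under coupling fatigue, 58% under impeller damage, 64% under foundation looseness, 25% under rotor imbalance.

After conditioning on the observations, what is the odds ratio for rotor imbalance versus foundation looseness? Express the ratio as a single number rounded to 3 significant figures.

0.618

The normalizing constant cancels in an odds ratio, so compute prior × likelihood for the two hypotheses only:
  rotor imbalance: 0.06 × 0.66 × 0.57 × 0.25 = 0.005643
  foundation looseness: 0.27 × 0.24 × 0.22 × 0.64 = 0.0091238
Odds(rotor imbalance : foundation looseness) = 0.005643 / 0.0091238 ≈ 0.618.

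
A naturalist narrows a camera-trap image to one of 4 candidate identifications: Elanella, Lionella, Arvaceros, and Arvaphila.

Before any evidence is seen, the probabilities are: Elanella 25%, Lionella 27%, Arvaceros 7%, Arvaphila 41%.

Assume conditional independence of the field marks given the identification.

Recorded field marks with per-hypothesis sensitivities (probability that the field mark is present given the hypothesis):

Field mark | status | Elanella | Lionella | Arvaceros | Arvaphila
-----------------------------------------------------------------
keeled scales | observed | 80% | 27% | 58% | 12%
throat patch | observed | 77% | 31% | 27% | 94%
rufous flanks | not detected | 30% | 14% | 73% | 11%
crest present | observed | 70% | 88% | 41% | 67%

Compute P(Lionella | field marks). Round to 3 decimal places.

For each hypothesis, the unnormalized posterior weight is prior × product of the field mark likelihoods (using 1 − P(present | H) for each absent field mark):
  Elanella: 0.25 × 0.80 × 0.77 × (1 − 0.30) × 0.70 = 0.07546
  Lionella: 0.27 × 0.27 × 0.31 × (1 − 0.14) × 0.88 = 0.017103
  Arvaceros: 0.07 × 0.58 × 0.27 × (1 − 0.73) × 0.41 = 0.0012135
  Arvaphila: 0.41 × 0.12 × 0.94 × (1 − 0.11) × 0.67 = 0.027578
The unnormalized weights sum to 0.12135.
P(Lionella | evidence) = 0.017103 / 0.12135 ≈ 0.141.

0.141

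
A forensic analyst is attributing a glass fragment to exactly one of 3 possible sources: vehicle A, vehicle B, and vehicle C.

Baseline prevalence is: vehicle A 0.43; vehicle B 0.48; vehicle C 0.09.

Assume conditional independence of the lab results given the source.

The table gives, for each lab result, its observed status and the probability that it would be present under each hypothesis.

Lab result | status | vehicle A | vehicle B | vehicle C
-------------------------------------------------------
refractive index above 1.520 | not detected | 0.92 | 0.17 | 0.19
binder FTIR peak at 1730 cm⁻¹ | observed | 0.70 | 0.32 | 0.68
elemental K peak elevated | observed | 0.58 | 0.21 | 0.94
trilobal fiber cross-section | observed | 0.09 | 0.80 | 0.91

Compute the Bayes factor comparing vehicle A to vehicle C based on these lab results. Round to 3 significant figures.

0.00620

Joint likelihood of the lab result pattern under each hypothesis (using 1 − P(present | H) for each absent lab result):
  vehicle A: (1 − 0.92) × 0.70 × 0.58 × 0.09 = 0.0029232
  vehicle C: (1 − 0.19) × 0.68 × 0.94 × 0.91 = 0.47115
Bayes factor = 0.0029232 / 0.47115 ≈ 0.00620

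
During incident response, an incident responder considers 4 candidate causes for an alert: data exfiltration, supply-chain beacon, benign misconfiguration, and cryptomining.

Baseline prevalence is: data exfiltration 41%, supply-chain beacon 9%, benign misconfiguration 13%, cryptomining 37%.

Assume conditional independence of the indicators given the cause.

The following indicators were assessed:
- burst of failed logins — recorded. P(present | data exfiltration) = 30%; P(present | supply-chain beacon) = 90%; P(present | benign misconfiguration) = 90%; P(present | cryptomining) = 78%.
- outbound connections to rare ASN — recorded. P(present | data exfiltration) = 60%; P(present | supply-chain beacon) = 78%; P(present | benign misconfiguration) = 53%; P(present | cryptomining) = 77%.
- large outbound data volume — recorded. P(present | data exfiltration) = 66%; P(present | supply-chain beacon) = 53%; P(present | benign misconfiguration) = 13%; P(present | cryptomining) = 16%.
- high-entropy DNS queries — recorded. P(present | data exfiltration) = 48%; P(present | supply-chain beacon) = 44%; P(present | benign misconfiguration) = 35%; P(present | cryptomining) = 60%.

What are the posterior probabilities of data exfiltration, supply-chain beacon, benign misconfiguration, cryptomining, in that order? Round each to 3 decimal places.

0.375, 0.237, 0.045, 0.343

By Bayes' rule with conditional independence, the unnormalized weight for each hypothesis is prior × ∏ likelihoods:
  data exfiltration: 0.41 × 0.30 × 0.60 × 0.66 × 0.48 = 0.02338
  supply-chain beacon: 0.09 × 0.90 × 0.78 × 0.53 × 0.44 = 0.014734
  benign misconfiguration: 0.13 × 0.90 × 0.53 × 0.13 × 0.35 = 0.0028215
  cryptomining: 0.37 × 0.78 × 0.77 × 0.16 × 0.60 = 0.021333
Marginal likelihood of the evidence = 0.062268.
P(data exfiltration | evidence) = 0.02338 / 0.062268 ≈ 0.375
P(supply-chain beacon | evidence) = 0.014734 / 0.062268 ≈ 0.237
P(benign misconfiguration | evidence) = 0.0028215 / 0.062268 ≈ 0.045
P(cryptomining | evidence) = 0.021333 / 0.062268 ≈ 0.343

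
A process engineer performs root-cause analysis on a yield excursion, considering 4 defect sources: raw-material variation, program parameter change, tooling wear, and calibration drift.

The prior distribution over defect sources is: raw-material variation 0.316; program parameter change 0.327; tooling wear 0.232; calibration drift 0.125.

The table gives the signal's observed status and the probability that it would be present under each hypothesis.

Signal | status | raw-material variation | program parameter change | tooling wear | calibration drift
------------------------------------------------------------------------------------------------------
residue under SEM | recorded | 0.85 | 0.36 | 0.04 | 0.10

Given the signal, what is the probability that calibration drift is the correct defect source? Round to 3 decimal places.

For each hypothesis, the unnormalized posterior weight is prior × likelihood:
  raw-material variation: 0.316 × 0.85 = 0.2686
  program parameter change: 0.327 × 0.36 = 0.11772
  tooling wear: 0.232 × 0.04 = 0.00928
  calibration drift: 0.125 × 0.10 = 0.0125
Normalizing constant Z = 0.2686 + 0.11772 + 0.00928 + 0.0125 = 0.4081.
P(calibration drift | evidence) = 0.0125 / 0.4081 ≈ 0.031.

0.031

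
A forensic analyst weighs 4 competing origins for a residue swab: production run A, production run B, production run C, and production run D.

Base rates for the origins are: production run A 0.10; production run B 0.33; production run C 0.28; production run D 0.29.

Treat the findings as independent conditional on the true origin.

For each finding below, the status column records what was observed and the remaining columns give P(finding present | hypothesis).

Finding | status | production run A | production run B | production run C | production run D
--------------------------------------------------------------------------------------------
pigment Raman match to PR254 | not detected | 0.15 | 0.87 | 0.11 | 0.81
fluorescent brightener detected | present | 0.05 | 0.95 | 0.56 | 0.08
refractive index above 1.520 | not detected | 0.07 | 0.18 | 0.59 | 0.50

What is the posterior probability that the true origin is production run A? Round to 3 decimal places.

0.041

For each hypothesis, the unnormalized posterior weight is prior × product of the finding likelihoods (using 1 − P(present | H) for each absent finding):
  production run A: 0.10 × (1 − 0.15) × 0.05 × (1 − 0.07) = 0.0039525
  production run B: 0.33 × (1 − 0.87) × 0.95 × (1 − 0.18) = 0.033419
  production run C: 0.28 × (1 − 0.11) × 0.56 × (1 − 0.59) = 0.057216
  production run D: 0.29 × (1 − 0.81) × 0.08 × (1 − 0.50) = 0.002204
Normalizing constant Z = 0.0039525 + 0.033419 + 0.057216 + 0.002204 = 0.096792.
P(production run A | evidence) = 0.0039525 / 0.096792 ≈ 0.041.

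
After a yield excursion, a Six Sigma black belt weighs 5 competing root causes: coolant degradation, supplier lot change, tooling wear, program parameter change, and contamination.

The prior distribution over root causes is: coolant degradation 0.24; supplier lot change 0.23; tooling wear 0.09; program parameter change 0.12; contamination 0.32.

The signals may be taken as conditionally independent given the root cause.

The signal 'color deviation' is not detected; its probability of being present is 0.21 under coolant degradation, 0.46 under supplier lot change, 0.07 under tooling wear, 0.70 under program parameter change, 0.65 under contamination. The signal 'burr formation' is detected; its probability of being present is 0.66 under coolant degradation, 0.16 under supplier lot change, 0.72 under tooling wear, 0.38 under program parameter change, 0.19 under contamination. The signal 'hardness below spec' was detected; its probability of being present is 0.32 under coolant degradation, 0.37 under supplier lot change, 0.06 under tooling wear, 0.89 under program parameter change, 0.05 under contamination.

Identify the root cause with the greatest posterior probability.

coolant degradation

For each hypothesis, the unnormalized posterior weight is prior × product of the signal likelihoods (using 1 − P(present | H) for each absent signal):
  coolant degradation: 0.24 × (1 − 0.21) × 0.66 × 0.32 = 0.040044
  supplier lot change: 0.23 × (1 − 0.46) × 0.16 × 0.37 = 0.0073526
  tooling wear: 0.09 × (1 − 0.07) × 0.72 × 0.06 = 0.0036158
  program parameter change: 0.12 × (1 − 0.70) × 0.38 × 0.89 = 0.012175
  contamination: 0.32 × (1 − 0.65) × 0.19 × 0.05 = 0.001064
Marginal likelihood of the evidence = 0.064251.
P(coolant degradation | evidence) ≈ 0.040044 / 0.064251 ≈ 0.623
P(supplier lot change | evidence) ≈ 0.0073526 / 0.064251 ≈ 0.114
P(tooling wear | evidence) ≈ 0.0036158 / 0.064251 ≈ 0.056
P(program parameter change | evidence) ≈ 0.012175 / 0.064251 ≈ 0.189
P(contamination | evidence) ≈ 0.001064 / 0.064251 ≈ 0.017
The largest is 0.623, so coolant degradation is most probable.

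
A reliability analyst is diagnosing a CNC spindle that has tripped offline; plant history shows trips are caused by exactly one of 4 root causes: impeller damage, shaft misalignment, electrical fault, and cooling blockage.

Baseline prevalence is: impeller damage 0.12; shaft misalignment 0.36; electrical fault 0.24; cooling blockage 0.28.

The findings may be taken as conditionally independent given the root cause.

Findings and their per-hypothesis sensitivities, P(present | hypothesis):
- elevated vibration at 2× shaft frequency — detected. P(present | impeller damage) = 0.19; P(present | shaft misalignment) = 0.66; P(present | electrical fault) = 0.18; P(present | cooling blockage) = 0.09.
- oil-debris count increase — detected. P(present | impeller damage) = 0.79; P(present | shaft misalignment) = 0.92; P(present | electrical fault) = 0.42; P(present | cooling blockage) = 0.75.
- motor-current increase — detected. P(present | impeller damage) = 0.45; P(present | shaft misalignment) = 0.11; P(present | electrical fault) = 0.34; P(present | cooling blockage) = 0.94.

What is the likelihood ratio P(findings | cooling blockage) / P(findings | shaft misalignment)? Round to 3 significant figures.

0.950

The Bayes factor is the ratio of the joint likelihoods of the evidence pattern under the two hypotheses.
  cooling blockage: 0.09 × 0.75 × 0.94 = 0.06345
  shaft misalignment: 0.66 × 0.92 × 0.11 = 0.066792
Bayes factor = 0.06345 / 0.066792 ≈ 0.950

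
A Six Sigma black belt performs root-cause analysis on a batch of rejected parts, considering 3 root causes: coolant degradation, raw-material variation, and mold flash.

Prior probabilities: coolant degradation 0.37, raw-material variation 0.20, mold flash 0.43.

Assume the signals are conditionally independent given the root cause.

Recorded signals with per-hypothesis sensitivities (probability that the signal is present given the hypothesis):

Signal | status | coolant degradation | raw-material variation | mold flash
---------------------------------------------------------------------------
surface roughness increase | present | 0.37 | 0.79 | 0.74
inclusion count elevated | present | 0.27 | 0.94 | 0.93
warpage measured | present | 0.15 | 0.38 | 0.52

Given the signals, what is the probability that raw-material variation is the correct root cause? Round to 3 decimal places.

0.261

For each hypothesis, the unnormalized posterior weight is prior × product of the signal likelihoods:
  coolant degradation: 0.37 × 0.37 × 0.27 × 0.15 = 0.0055445
  raw-material variation: 0.20 × 0.79 × 0.94 × 0.38 = 0.056438
  mold flash: 0.43 × 0.74 × 0.93 × 0.52 = 0.15388
Normalizing constant Z = 0.0055445 + 0.056438 + 0.15388 = 0.21586.
P(raw-material variation | evidence) = 0.056438 / 0.21586 ≈ 0.261.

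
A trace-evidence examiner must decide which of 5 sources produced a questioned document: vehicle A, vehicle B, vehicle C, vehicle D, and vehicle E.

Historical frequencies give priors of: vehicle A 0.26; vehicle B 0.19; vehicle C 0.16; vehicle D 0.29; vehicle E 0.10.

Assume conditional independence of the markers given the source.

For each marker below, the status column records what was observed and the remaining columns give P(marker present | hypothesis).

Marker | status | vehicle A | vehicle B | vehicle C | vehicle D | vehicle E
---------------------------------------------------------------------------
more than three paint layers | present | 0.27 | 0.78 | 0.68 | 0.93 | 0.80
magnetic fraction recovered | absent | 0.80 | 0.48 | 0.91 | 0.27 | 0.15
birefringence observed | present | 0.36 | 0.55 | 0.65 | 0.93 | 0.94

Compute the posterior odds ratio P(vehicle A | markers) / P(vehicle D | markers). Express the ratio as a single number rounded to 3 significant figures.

Posterior odds equal prior odds times the likelihood ratio; only the two competing hypotheses matter (using 1 − P(present | H) for each absent marker).
  vehicle A: 0.26 × 0.27 × (1 − 0.80) × 0.36 = 0.0050544
  vehicle D: 0.29 × 0.93 × (1 − 0.27) × 0.93 = 0.1831
Posterior odds = 0.0050544 / 0.1831 ≈ 0.0276.

0.0276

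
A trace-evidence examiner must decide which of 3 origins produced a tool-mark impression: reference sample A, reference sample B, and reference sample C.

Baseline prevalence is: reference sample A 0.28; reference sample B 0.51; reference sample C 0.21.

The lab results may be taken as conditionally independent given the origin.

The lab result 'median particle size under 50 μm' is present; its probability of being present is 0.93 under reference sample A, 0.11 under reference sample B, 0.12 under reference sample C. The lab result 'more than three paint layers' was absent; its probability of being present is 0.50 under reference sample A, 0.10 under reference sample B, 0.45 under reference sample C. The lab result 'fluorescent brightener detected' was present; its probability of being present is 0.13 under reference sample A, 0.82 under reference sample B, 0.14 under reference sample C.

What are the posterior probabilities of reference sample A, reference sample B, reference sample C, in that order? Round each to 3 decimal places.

Multiply each prior by the joint likelihood of the lab result pattern (using 1 − P(present | H) for each absent lab result):
  reference sample A: 0.28 × 0.93 × (1 − 0.50) × 0.13 = 0.016926
  reference sample B: 0.51 × 0.11 × (1 − 0.10) × 0.82 = 0.041402
  reference sample C: 0.21 × 0.12 × (1 − 0.45) × 0.14 = 0.0019404
The unnormalized weights sum to 0.060268.
P(reference sample A | evidence) = 0.016926 / 0.060268 ≈ 0.281
P(reference sample B | evidence) = 0.041402 / 0.060268 ≈ 0.687
P(reference sample C | evidence) = 0.0019404 / 0.060268 ≈ 0.032

0.281, 0.687, 0.032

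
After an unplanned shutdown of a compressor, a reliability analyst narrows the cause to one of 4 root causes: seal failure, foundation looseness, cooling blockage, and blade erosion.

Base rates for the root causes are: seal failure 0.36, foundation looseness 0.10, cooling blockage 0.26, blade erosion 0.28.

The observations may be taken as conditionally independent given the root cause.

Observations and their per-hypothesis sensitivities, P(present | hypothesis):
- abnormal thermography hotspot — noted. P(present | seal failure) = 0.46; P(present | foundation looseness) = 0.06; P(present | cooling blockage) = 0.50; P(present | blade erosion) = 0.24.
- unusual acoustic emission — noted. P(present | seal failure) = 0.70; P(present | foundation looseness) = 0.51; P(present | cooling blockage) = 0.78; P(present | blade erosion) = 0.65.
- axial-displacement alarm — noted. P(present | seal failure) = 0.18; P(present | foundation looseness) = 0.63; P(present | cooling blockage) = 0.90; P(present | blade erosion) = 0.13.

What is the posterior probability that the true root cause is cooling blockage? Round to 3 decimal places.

Multiply each prior by the joint likelihood of the evidence pattern:
  seal failure: 0.36 × 0.46 × 0.70 × 0.18 = 0.020866
  foundation looseness: 0.10 × 0.06 × 0.51 × 0.63 = 0.0019278
  cooling blockage: 0.26 × 0.50 × 0.78 × 0.90 = 0.09126
  blade erosion: 0.28 × 0.24 × 0.65 × 0.13 = 0.0056784
Normalizing constant Z = 0.020866 + 0.0019278 + 0.09126 + 0.0056784 = 0.11973.
P(cooling blockage | evidence) = 0.09126 / 0.11973 ≈ 0.762.

0.762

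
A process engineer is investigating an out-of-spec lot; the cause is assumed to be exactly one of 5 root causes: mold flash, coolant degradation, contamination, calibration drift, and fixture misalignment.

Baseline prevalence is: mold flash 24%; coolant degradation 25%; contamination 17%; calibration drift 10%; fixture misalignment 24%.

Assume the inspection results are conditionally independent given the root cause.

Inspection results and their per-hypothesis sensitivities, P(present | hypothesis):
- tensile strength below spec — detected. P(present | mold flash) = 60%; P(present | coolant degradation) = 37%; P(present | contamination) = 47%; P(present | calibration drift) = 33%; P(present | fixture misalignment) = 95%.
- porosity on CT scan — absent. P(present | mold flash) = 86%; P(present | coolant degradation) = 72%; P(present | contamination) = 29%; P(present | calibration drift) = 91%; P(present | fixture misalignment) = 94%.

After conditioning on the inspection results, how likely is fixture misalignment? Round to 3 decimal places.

Multiply each prior by the joint likelihood of the inspection result pattern (using 1 − P(present | H) for each absent inspection result):
  mold flash: 0.24 × 0.60 × (1 − 0.86) = 0.02016
  coolant degradation: 0.25 × 0.37 × (1 − 0.72) = 0.0259
  contamination: 0.17 × 0.47 × (1 − 0.29) = 0.056729
  calibration drift: 0.10 × 0.33 × (1 − 0.91) = 0.00297
  fixture misalignment: 0.24 × 0.95 × (1 − 0.94) = 0.01368
Marginal likelihood of the evidence = 0.11944.
P(fixture misalignment | evidence) = 0.01368 / 0.11944 ≈ 0.115.

0.115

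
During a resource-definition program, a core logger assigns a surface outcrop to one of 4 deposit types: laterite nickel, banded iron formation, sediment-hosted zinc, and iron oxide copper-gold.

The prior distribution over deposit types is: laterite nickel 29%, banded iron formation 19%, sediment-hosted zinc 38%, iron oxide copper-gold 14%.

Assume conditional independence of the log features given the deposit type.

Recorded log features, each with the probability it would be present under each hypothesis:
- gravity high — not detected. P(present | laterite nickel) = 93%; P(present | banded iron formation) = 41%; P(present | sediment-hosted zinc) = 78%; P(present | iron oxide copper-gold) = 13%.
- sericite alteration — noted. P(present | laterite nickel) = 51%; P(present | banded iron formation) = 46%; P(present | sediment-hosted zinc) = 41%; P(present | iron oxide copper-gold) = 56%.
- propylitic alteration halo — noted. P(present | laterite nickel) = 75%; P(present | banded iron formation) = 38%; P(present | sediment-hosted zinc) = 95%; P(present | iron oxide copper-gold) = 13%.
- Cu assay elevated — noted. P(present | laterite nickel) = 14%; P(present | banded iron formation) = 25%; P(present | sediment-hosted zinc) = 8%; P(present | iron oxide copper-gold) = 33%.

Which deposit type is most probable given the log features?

By Bayes' rule with conditional independence, the unnormalized weight for each hypothesis is prior × ∏ likelihoods (using 1 − P(present | H) for each absent log feature):
  laterite nickel: 0.29 × (1 − 0.93) × 0.51 × 0.75 × 0.14 = 0.0010871
  banded iron formation: 0.19 × (1 − 0.41) × 0.46 × 0.38 × 0.25 = 0.0048988
  sediment-hosted zinc: 0.38 × (1 − 0.78) × 0.41 × 0.95 × 0.08 = 0.002605
  iron oxide copper-gold: 0.14 × (1 − 0.13) × 0.56 × 0.13 × 0.33 = 0.0029261
Normalizing constant Z = 0.0010871 + 0.0048988 + 0.002605 + 0.0029261 = 0.011517.
P(laterite nickel | evidence) ≈ 0.0010871 / 0.011517 ≈ 0.094
P(banded iron formation | evidence) ≈ 0.0048988 / 0.011517 ≈ 0.425
P(sediment-hosted zinc | evidence) ≈ 0.002605 / 0.011517 ≈ 0.226
P(iron oxide copper-gold | evidence) ≈ 0.0029261 / 0.011517 ≈ 0.254
The largest is 0.425, so banded iron formation is most probable.

banded iron formation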